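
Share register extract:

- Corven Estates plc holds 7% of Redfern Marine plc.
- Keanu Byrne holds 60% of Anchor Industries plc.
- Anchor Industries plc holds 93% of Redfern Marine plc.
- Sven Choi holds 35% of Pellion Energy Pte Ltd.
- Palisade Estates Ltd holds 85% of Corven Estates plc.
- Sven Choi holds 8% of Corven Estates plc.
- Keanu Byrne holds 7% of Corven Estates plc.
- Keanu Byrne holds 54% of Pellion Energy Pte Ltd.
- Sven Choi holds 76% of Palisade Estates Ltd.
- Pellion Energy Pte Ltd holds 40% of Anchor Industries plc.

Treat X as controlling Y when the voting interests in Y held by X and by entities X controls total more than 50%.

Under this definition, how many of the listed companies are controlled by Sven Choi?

Sven holds 76% of Palisade, so Sven controls Palisade.
Sven and Palisade together hold 8% + 85% = 93% of Corven, so Sven controls Corven.
No other company's threshold is met.
Sven controls 2 companies.

2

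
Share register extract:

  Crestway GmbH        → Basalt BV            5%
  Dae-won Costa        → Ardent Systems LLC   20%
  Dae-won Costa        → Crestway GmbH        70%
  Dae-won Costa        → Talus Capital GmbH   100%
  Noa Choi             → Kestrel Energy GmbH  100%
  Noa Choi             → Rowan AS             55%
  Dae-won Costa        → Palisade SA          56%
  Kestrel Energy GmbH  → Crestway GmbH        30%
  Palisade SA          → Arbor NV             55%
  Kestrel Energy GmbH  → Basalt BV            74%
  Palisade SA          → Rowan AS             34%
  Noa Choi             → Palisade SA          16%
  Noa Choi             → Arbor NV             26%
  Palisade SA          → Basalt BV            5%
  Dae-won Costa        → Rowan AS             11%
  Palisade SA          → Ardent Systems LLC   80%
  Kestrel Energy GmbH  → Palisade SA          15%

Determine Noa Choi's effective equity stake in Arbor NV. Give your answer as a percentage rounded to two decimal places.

43.05%

Noa reaches Arbor along 3 paths.
Direct stake: 26% = 26%.
Via Kestrel → Palisade: 100% × 15% × 55% = 8.25%.
Via Palisade: 16% × 55% = 8.8%.
Total: 26% + 8.25% + 8.8% = 43.05%.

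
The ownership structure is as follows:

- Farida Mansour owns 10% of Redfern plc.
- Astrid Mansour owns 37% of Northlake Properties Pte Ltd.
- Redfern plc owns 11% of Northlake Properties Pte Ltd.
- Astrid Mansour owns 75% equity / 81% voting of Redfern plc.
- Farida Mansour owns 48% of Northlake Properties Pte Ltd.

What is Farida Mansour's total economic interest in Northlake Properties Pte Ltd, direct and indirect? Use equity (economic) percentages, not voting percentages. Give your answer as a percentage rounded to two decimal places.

Farida reaches Northlake along 2 paths.
Direct stake: 48% = 48%.
Via Redfern: 10% × 11% = 1.1%.
Total: 48% + 1.1% = 49.1%.
Rounded: 49.10%.

49.10%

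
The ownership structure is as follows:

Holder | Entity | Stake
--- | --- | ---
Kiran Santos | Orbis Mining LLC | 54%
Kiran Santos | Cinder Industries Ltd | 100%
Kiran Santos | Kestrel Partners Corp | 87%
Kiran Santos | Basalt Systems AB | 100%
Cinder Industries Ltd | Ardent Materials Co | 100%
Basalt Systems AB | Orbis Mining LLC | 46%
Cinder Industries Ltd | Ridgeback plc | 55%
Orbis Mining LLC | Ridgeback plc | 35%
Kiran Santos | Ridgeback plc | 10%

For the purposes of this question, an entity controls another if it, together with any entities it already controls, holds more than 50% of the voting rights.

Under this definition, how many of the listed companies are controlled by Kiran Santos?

Kiran holds 100% of Basalt, so Kiran controls Basalt.
Basalt and Kiran together hold 46% + 54% = 100% of Orbis, so Kiran controls Orbis.
Kiran holds 100% of Cinder, so Kiran controls Cinder.
Orbis and Cinder and Kiran together hold 35% + 55% + 10% = 100% of Ridgeback, so Kiran controls Ridgeback.
Kiran holds 87% of Kestrel, so Kiran controls Kestrel.
Cinder holds 100% of Ardent, so Kiran controls Ardent.
Kiran controls 6 companies.

6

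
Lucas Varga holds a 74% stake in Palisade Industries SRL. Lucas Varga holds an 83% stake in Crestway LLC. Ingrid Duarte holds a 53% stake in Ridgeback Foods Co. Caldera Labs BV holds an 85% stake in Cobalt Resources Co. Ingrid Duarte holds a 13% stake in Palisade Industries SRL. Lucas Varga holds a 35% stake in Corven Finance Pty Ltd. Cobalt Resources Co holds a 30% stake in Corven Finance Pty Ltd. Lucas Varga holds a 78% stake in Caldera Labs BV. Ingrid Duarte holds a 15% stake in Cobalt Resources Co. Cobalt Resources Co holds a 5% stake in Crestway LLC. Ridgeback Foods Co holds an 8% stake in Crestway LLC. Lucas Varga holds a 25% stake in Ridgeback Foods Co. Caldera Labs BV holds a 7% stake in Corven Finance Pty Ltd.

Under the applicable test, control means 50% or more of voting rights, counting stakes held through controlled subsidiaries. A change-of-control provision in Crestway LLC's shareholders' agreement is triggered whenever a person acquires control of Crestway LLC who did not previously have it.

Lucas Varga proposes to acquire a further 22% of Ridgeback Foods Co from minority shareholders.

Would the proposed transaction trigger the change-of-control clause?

No

The purchase changes only Lucas's holdings, so Lucas is the only person who could newly come to control Crestway.
Lucas holds 78% of Caldera, so Lucas controls Caldera.
Caldera holds 85% of Cobalt, so Lucas controls Cobalt.
Lucas and Cobalt together hold 83% + 5% = 88% of Crestway, so Lucas controls Crestway.
So Lucas already controls Crestway before the transaction.
After the purchase, Lucas's direct stake in Ridgeback rises to 25% + 22% = 47%.
Lucas controlled Crestway already, so this is not a new person acquiring control; every other person's position is unchanged or reduced.
No new person acquires control, so the clause is not triggered.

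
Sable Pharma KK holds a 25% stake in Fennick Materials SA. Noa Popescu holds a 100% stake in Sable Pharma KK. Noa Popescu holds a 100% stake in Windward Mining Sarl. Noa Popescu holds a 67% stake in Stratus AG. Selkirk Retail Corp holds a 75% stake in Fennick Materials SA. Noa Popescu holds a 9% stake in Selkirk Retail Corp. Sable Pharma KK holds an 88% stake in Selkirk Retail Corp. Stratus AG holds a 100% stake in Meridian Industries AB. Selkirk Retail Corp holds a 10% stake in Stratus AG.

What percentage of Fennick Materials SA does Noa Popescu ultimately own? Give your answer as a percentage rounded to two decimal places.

97.75%

Noa reaches Fennick along 3 paths.
Via Selkirk: 9% × 75% = 6.75%.
Via Sable → Selkirk: 100% × 88% × 75% = 66%.
Via Sable: 100% × 25% = 25%.
Total: 6.75% + 66% + 25% = 97.75%.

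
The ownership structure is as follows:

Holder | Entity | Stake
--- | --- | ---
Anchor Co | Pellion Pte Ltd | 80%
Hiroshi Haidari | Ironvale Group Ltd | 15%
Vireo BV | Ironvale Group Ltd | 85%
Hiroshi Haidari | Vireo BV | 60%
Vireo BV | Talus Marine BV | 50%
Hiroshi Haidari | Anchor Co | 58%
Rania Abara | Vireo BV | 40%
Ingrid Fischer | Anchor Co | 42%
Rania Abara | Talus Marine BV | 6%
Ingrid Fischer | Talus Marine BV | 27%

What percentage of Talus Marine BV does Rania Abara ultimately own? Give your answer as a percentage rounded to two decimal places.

Rania reaches Talus along 2 paths.
Direct stake: 6% = 6%.
Via Vireo: 40% × 50% = 20%.
Total: 6% + 20% = 26%.
Rounded: 26.00%.

26.00%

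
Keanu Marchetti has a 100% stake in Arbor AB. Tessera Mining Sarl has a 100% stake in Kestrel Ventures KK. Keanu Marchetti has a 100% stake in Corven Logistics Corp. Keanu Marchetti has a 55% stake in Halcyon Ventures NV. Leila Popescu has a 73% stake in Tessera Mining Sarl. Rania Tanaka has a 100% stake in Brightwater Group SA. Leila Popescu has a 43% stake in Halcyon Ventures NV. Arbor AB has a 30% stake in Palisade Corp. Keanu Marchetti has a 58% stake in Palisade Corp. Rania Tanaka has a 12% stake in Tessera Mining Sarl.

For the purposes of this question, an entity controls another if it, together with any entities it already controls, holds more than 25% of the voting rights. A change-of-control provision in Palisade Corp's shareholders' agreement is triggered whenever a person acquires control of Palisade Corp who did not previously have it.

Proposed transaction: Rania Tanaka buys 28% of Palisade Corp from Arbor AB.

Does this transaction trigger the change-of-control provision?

The purchase adds only to Rania's holdings (Arbor's stake shrinks), so Rania is the only person who could newly come to control Palisade.
Rania holds 100% of Brightwater, so Rania controls Brightwater.
Neither Rania nor any entity Rania controls holds any voting interest in Palisade.
So before the transaction, Rania does not control Palisade.
After the purchase, Rania holds 28% of Palisade directly, and Arbor's stake falls to 2%.
Rania holds 28% of Palisade, so Rania controls Palisade.
Rania did not control Palisade before and does after, so the clause is triggered.

Yes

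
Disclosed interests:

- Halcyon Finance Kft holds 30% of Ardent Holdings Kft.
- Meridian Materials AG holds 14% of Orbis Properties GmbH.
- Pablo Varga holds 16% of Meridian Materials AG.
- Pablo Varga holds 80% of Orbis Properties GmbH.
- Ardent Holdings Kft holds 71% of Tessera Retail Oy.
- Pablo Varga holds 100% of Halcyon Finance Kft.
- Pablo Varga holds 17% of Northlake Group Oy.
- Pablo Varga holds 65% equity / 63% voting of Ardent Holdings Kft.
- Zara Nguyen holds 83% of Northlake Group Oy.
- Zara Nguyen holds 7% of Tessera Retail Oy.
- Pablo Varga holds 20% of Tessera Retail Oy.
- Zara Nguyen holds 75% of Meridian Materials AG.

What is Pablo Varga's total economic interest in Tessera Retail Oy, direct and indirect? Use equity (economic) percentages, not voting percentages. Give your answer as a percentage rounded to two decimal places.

87.45%

Pablo reaches Tessera along 3 paths.
Via Halcyon → Ardent: 100% × 30% × 71% = 21.3%.
Via Ardent: 65% × 71% = 46.15%.
Direct stake: 20% = 20%.
Total: 21.3% + 46.15% + 20% = 87.45%.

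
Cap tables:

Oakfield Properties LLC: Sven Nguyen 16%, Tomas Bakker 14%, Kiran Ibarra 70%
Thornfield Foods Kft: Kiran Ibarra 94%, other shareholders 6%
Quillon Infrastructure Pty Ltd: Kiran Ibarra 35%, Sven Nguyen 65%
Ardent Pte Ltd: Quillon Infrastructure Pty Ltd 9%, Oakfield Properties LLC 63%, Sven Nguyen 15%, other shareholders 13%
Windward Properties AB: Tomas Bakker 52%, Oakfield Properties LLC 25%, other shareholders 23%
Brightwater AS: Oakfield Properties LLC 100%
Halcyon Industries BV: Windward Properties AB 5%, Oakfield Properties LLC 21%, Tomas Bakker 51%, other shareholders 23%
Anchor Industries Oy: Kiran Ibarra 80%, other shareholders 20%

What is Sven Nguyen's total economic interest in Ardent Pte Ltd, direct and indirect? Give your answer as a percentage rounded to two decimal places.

Sven reaches Ardent along 3 paths.
Via Quillon: 65% × 9% = 5.85%.
Via Oakfield: 16% × 63% = 10.08%.
Direct stake: 15% = 15%.
Total: 5.85% + 10.08% + 15% = 30.93%.

30.93%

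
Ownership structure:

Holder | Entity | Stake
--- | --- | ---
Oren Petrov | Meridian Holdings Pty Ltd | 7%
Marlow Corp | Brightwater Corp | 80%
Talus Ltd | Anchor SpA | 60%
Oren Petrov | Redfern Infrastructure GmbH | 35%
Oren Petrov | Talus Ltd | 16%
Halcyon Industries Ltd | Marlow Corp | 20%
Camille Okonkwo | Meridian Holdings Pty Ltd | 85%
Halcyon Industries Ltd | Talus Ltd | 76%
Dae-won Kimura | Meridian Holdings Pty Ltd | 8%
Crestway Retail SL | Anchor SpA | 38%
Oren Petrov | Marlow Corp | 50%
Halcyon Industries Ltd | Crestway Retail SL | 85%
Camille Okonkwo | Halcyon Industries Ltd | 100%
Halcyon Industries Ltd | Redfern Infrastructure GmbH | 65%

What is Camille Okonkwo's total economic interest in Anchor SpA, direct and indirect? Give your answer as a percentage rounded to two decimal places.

77.90%

Camille reaches Anchor along 2 paths.
Via Halcyon → Crestway: 100% × 85% × 38% = 32.3%.
Via Halcyon → Talus: 100% × 76% × 60% = 45.6%.
Total: 32.3% + 45.6% = 77.9%.
Rounded: 77.90%.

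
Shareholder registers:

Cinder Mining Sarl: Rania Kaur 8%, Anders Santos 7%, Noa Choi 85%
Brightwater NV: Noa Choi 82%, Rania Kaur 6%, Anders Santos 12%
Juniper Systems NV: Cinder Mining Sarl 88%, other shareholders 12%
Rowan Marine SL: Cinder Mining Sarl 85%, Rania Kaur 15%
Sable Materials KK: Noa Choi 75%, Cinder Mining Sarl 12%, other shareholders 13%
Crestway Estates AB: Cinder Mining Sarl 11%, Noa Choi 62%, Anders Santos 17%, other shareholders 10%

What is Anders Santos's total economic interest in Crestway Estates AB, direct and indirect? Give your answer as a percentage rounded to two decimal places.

17.77%

Anders reaches Crestway along 2 paths.
Via Cinder: 7% × 11% = 0.77%.
Direct stake: 17% = 17%.
Total: 0.77% + 17% = 17.77%.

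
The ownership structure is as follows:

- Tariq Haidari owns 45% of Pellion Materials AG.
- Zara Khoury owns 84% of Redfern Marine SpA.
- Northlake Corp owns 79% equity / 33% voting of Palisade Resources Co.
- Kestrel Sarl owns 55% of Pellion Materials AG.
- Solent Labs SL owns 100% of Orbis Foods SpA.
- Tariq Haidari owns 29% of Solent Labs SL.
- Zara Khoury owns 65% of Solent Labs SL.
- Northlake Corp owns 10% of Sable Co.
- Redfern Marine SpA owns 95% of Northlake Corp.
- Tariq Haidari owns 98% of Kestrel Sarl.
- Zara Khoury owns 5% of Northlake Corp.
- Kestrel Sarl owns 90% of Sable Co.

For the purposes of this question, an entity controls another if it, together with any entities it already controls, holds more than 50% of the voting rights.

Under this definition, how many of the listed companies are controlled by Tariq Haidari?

3

Tariq holds 98% of Kestrel, so Tariq controls Kestrel.
Tariq and Kestrel together hold 45% + 55% = 100% of Pellion, so Tariq controls Pellion.
Kestrel holds 90% of Sable, so Tariq controls Sable.
No other company's threshold is met.
Tariq controls 3 companies.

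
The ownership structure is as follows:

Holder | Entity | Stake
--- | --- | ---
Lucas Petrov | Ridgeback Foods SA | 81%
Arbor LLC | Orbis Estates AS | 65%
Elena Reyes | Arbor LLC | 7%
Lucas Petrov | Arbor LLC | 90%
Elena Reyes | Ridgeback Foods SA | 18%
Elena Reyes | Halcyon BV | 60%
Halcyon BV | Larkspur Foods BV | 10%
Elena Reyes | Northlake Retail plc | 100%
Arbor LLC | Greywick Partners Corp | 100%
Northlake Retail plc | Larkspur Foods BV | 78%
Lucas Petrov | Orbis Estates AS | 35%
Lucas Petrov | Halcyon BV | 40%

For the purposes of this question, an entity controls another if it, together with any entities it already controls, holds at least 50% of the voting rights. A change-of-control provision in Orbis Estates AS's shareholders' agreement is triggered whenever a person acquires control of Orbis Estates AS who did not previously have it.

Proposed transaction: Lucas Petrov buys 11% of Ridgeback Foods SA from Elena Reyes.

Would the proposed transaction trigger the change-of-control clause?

No

The purchase adds only to Lucas's holdings (Elena's stake shrinks), so Lucas is the only person who could newly come to control Orbis.
Lucas holds 90% of Arbor, so Lucas controls Arbor.
Arbor and Lucas together hold 65% + 35% = 100% of Orbis, so Lucas controls Orbis.
So Lucas already controls Orbis before the transaction.
After the purchase, Lucas's direct stake in Ridgeback rises to 81% + 11% = 92%, and Elena's stake falls to 7%.
Lucas controlled Orbis already, so this is not a new person acquiring control; every other person's position is unchanged or reduced.
No new person acquires control, so the clause is not triggered.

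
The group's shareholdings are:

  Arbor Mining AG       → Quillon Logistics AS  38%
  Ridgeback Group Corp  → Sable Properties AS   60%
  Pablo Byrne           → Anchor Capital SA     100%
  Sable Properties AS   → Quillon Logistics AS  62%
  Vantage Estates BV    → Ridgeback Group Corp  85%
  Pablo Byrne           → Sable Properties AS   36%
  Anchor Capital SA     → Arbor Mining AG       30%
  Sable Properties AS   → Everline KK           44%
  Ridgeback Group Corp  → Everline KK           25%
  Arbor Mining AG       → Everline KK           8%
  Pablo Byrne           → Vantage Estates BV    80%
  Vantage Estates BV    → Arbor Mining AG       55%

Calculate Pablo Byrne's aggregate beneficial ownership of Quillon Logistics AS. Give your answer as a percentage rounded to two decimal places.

75.74%

Pablo reaches Quillon along 4 paths.
Via Vantage → Arbor: 80% × 55% × 38% = 16.72%.
Via Anchor → Arbor: 100% × 30% × 38% = 11.4%.
Via Vantage → Ridgeback → Sable: 80% × 85% × 60% × 62% = 25.296%.
Via Sable: 36% × 62% = 22.32%.
Total: 16.72% + 11.4% + 25.296% + 22.32% = 75.736%.
Rounded: 75.74%.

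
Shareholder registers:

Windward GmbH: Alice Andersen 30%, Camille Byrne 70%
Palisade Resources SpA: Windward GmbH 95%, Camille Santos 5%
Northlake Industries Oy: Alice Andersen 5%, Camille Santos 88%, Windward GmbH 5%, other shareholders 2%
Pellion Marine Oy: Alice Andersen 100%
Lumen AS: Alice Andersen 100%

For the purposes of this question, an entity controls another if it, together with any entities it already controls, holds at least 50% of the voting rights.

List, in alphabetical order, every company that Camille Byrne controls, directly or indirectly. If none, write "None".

Palisade Resources SpA, Windward GmbH

Camille Byrne holds 70% of Windward, so Camille Byrne controls Windward.
Windward holds 95% of Palisade, so Camille Byrne controls Palisade.
No other company's threshold is met.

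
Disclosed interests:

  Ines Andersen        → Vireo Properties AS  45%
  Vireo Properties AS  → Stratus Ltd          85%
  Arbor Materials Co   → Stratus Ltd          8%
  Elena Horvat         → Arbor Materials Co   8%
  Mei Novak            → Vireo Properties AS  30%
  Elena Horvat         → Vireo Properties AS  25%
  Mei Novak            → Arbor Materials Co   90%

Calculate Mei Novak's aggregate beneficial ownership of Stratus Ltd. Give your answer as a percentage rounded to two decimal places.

Mei reaches Stratus along 2 paths.
Via Arbor: 90% × 8% = 7.2%.
Via Vireo: 30% × 85% = 25.5%.
Total: 7.2% + 25.5% = 32.7%.
Rounded: 32.70%.

32.70%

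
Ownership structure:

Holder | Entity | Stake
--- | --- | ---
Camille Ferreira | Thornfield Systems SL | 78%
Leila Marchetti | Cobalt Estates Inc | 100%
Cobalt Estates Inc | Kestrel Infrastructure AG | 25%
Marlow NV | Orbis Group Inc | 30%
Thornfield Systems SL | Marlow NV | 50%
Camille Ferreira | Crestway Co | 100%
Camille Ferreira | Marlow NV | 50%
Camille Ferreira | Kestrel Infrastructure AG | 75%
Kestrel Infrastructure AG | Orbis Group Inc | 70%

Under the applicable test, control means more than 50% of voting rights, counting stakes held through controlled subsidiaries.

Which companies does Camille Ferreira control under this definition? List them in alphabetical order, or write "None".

Crestway Co, Kestrel Infrastructure AG, Marlow NV, Orbis Group Inc, Thornfield Systems SL

Camille holds 78% of Thornfield, so Camille controls Thornfield.
Camille and Thornfield together hold 50% + 50% = 100% of Marlow, so Camille controls Marlow.
Camille holds 75% of Kestrel, so Camille controls Kestrel.
Camille holds 100% of Crestway, so Camille controls Crestway.
Kestrel and Marlow together hold 70% + 30% = 100% of Orbis, so Camille controls Orbis.
No other company's threshold is met.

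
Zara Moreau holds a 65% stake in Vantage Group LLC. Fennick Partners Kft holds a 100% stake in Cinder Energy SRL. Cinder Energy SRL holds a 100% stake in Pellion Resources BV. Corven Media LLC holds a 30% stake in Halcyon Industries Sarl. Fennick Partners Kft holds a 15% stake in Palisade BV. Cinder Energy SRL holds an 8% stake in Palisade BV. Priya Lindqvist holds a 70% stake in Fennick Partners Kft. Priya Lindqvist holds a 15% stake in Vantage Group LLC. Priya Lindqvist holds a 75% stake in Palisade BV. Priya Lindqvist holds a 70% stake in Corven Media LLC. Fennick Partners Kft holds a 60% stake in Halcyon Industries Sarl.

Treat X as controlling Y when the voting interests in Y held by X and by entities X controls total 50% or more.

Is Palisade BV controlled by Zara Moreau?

Zara holds 65% of Vantage, so Zara controls Vantage.
Neither Zara nor any entity Zara controls holds any voting interest in Palisade.
So Zara does not control Palisade.

No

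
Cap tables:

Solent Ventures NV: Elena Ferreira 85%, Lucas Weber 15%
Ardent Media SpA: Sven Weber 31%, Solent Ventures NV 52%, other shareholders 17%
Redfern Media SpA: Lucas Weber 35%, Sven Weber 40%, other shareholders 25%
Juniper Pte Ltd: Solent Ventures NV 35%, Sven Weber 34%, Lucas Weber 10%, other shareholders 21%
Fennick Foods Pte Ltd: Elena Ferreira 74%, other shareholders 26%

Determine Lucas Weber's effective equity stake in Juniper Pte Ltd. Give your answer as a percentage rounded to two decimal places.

15.25%

Lucas reaches Juniper along 2 paths.
Via Solent: 15% × 35% = 5.25%.
Direct stake: 10% = 10%.
Total: 5.25% + 10% = 15.25%.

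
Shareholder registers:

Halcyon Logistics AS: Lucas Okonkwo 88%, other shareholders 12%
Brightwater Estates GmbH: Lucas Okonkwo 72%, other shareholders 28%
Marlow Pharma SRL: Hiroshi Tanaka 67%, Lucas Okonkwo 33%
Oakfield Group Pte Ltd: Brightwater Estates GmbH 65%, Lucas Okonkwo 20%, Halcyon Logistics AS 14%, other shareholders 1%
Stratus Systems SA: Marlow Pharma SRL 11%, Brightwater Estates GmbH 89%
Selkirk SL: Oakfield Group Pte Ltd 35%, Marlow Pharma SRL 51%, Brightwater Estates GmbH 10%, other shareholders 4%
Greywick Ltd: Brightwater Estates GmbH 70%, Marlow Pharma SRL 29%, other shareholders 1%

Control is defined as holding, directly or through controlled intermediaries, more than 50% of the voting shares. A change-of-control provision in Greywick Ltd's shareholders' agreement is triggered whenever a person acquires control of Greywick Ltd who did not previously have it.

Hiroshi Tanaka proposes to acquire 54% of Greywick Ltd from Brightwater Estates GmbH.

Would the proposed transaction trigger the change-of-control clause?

Yes

The purchase adds only to Hiroshi's holdings (Brightwater's stake shrinks), so Hiroshi is the only person who could newly come to control Greywick.
Hiroshi holds 67% of Marlow, so Hiroshi controls Marlow.
Marlow holds 51% of Selkirk, so Hiroshi controls Selkirk.
In Greywick, Hiroshi's side holds only 29%, not > 50%.
So before the transaction, Hiroshi does not control Greywick.
After the purchase, Hiroshi holds 54% of Greywick directly, and Brightwater's stake falls to 16%.
Marlow and Hiroshi together hold 29% + 54% = 83% of Greywick, so Hiroshi controls Greywick.
Hiroshi did not control Greywick before and does after, so the clause is triggered.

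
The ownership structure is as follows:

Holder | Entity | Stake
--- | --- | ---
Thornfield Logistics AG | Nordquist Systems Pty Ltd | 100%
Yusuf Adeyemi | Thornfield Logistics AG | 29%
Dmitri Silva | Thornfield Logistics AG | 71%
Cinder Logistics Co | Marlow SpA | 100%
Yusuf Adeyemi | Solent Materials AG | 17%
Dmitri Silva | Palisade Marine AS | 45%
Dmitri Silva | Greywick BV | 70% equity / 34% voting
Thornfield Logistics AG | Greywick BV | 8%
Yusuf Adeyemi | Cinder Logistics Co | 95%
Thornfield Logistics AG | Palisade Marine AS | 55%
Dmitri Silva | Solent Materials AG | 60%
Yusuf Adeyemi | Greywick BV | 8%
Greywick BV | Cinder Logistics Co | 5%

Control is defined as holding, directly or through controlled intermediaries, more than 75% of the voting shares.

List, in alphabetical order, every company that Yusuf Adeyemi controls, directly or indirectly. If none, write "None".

Cinder Logistics Co, Marlow SpA

Yusuf holds 95% of Cinder, so Yusuf controls Cinder.
Cinder holds 100% of Marlow, so Yusuf controls Marlow.
No other company's threshold is met.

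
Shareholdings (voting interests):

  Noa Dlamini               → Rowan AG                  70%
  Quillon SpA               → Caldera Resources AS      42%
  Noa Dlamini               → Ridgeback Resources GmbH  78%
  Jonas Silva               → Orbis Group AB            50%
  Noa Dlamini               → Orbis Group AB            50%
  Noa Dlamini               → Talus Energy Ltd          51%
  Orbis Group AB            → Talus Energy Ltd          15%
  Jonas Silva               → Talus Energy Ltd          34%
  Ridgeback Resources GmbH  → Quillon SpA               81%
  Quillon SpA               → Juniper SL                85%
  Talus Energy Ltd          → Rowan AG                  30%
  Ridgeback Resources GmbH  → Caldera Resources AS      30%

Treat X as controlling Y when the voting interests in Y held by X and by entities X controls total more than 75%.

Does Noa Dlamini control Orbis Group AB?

Noa holds 78% of Ridgeback, so Noa controls Ridgeback.
Ridgeback holds 81% of Quillon, so Noa controls Quillon.
Quillon holds 85% of Juniper, so Noa controls Juniper.
In Orbis, Noa's side holds only 50%, not > 75%.
So Noa does not control Orbis.

No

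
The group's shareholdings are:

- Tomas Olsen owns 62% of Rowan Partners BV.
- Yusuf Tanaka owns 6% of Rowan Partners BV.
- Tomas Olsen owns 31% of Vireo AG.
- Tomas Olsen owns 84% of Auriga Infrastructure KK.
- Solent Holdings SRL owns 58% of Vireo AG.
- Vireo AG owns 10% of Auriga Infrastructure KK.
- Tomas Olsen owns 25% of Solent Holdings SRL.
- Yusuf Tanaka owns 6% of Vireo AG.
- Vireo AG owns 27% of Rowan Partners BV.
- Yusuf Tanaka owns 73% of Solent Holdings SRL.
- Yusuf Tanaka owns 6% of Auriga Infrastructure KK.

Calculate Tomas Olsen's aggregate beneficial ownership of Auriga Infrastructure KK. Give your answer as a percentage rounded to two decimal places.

88.55%

Tomas reaches Auriga along 3 paths.
Direct stake: 84% = 84%.
Via Solent → Vireo: 25% × 58% × 10% = 1.45%.
Via Vireo: 31% × 10% = 3.1%.
Total: 84% + 1.45% + 3.1% = 88.55%.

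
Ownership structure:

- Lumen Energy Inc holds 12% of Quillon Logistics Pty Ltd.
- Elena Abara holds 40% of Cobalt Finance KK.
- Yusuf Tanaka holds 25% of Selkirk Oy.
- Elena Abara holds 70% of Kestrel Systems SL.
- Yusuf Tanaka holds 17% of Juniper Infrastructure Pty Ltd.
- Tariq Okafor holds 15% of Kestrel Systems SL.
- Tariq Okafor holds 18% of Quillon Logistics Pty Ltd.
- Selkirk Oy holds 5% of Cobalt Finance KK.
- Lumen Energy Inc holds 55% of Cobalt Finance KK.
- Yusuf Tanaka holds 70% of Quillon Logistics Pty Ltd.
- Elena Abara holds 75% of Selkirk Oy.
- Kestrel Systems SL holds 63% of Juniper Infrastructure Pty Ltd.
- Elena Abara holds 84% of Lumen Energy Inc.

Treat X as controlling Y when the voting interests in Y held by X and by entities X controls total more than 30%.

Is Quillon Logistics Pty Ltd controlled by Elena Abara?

No

Elena holds 70% of Kestrel, so Elena controls Kestrel.
Elena holds 84% of Lumen, so Elena controls Lumen.
Elena holds 75% of Selkirk, so Elena controls Selkirk.
Kestrel holds 63% of Juniper, so Elena controls Juniper.
Lumen and Elena and Selkirk together hold 55% + 40% + 5% = 100% of Cobalt, so Elena controls Cobalt.
In Quillon, Elena's side holds only 12%, not > 30%.
So Elena does not control Quillon.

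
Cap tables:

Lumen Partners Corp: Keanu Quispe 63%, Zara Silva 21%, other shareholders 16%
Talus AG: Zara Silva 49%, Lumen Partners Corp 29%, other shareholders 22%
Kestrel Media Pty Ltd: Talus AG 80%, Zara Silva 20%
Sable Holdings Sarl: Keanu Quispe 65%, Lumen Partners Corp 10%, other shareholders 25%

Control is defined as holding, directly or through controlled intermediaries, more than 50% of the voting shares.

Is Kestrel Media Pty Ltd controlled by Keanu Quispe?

No

Keanu holds 63% of Lumen, so Keanu controls Lumen.
Keanu and Lumen together hold 65% + 10% = 75% of Sable, so Keanu controls Sable.
Neither Keanu nor any entity Keanu controls holds any voting interest in Kestrel.
So Keanu does not control Kestrel.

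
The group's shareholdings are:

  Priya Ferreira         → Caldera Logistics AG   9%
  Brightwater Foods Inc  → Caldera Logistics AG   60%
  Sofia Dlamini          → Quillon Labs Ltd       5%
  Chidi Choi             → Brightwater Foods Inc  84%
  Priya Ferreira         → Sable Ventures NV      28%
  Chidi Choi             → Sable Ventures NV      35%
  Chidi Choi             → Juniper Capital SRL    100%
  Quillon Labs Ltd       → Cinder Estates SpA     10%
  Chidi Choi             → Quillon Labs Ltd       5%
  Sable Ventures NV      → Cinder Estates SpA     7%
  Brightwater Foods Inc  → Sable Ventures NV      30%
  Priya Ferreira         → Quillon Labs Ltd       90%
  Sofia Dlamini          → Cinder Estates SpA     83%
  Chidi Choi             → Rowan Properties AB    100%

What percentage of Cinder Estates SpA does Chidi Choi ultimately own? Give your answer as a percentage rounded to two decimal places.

4.71%

Chidi reaches Cinder along 3 paths.
Via Quillon: 5% × 10% = 0.5%.
Via Brightwater → Sable: 84% × 30% × 7% = 1.764%.
Via Sable: 35% × 7% = 2.45%.
Total: 0.5% + 1.764% + 2.45% = 4.714%.
Rounded: 4.71%.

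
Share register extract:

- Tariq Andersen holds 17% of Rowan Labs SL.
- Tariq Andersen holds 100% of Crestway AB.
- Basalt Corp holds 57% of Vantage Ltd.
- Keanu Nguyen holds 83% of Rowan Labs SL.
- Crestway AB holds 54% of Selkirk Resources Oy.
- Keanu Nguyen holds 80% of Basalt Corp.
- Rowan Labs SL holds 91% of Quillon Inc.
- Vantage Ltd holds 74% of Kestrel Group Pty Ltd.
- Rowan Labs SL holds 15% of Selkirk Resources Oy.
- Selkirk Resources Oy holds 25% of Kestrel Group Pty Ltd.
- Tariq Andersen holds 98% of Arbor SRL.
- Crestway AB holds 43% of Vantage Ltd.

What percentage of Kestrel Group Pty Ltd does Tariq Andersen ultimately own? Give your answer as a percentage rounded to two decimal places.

Tariq reaches Kestrel along 3 paths.
Via Rowan → Selkirk: 17% × 15% × 25% = 0.6375%.
Via Crestway → Selkirk: 100% × 54% × 25% = 13.5%.
Via Crestway → Vantage: 100% × 43% × 74% = 31.82%.
Total: 0.6375% + 13.5% + 31.82% = 45.9575%.
Rounded: 45.96%.

45.96%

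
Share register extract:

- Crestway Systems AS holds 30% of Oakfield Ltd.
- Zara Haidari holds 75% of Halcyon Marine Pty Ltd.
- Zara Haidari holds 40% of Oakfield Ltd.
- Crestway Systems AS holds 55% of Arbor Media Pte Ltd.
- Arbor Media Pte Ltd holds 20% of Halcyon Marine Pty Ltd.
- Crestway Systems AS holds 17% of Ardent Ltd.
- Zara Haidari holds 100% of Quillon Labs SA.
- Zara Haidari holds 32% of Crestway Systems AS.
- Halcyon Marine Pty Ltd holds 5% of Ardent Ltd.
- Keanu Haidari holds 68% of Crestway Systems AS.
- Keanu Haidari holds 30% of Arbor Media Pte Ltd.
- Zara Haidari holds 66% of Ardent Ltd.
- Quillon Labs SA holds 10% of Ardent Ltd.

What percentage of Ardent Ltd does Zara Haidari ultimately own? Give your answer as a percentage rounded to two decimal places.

85.37%

Zara reaches Ardent along 5 paths.
Direct stake: 66% = 66%.
Via Quillon: 100% × 10% = 10%.
Via Crestway: 32% × 17% = 5.44%.
Via Halcyon: 75% × 5% = 3.75%.
Via Crestway → Arbor → Halcyon: 32% × 55% × 20% × 5% = 0.176%.
Total: 66% + 10% + 5.44% + 3.75% + 0.176% = 85.366%.
Rounded: 85.37%.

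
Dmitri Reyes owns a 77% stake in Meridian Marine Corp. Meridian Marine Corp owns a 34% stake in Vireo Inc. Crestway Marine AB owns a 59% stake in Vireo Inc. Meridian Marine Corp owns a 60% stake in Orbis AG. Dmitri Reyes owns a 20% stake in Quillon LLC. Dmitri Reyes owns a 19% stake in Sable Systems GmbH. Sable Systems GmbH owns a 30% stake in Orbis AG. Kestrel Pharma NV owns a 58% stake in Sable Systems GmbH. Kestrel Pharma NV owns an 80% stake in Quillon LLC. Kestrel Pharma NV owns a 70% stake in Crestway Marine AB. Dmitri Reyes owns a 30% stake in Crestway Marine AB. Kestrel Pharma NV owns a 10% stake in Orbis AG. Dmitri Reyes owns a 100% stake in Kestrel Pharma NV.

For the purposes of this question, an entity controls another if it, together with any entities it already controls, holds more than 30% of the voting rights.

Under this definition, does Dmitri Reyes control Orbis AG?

Dmitri holds 77% of Meridian, so Dmitri controls Meridian.
Dmitri holds 100% of Kestrel, so Dmitri controls Kestrel.
Kestrel and Dmitri together hold 58% + 19% = 77% of Sable, so Dmitri controls Sable.
Sable and Kestrel and Meridian together hold 30% + 10% + 60% = 100% of Orbis, so Dmitri controls Orbis.

Yes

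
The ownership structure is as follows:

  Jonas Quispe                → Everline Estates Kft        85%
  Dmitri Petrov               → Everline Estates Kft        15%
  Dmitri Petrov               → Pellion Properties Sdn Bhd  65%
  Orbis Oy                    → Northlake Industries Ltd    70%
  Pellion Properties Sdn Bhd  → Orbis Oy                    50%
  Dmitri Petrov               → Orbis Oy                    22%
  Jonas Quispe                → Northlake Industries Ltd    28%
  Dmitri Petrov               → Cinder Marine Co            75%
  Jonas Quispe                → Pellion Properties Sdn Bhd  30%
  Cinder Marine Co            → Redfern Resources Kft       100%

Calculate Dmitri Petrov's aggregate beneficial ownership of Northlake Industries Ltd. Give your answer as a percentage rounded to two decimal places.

Dmitri reaches Northlake along 2 paths.
Via Pellion → Orbis: 65% × 50% × 70% = 22.75%.
Via Orbis: 22% × 70% = 15.4%.
Total: 22.75% + 15.4% = 38.15%.

38.15%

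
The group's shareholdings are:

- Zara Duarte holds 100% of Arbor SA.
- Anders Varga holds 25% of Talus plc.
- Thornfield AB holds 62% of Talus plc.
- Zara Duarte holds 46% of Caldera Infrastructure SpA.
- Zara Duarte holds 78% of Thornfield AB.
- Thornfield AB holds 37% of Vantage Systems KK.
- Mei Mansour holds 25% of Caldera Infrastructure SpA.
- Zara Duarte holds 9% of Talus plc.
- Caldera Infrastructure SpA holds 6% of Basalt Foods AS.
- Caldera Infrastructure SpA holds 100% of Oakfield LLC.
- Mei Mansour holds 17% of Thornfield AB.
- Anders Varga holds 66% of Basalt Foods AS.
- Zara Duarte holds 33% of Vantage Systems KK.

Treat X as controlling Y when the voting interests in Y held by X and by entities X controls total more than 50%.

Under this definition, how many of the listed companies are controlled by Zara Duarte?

4

Zara holds 78% of Thornfield, so Zara controls Thornfield.
Zara and Thornfield together hold 33% + 37% = 70% of Vantage, so Zara controls Vantage.
Thornfield and Zara together hold 62% + 9% = 71% of Talus, so Zara controls Talus.
Zara holds 100% of Arbor, so Zara controls Arbor.
No other company's threshold is met.
Zara controls 4 companies.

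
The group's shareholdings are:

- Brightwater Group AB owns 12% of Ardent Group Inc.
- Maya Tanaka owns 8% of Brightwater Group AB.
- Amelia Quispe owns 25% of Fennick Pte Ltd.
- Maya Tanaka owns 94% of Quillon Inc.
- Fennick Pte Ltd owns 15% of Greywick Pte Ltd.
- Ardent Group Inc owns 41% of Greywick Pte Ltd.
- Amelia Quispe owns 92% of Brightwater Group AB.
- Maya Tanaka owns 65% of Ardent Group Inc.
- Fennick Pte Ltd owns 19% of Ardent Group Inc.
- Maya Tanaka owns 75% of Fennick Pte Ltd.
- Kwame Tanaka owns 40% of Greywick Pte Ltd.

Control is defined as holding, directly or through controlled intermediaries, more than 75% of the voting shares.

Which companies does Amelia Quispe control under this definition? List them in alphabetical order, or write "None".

Brightwater Group AB

Amelia holds 92% of Brightwater, so Amelia controls Brightwater.
No other company's threshold is met.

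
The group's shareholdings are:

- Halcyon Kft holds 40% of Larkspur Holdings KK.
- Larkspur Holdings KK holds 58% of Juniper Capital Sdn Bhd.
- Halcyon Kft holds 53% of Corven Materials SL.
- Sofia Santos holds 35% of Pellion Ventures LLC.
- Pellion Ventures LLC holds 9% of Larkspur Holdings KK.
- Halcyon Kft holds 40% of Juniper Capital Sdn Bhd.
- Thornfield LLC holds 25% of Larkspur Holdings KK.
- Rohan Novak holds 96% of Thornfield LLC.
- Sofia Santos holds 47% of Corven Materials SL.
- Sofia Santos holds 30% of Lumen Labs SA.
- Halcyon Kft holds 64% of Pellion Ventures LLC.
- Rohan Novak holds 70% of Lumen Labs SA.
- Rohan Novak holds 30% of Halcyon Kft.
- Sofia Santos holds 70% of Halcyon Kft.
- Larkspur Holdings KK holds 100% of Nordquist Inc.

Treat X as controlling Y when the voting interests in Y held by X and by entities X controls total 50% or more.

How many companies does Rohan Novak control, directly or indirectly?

2

Rohan holds 96% of Thornfield, so Rohan controls Thornfield.
Rohan holds 70% of Lumen, so Rohan controls Lumen.
No other company's threshold is met.
Rohan controls 2 companies.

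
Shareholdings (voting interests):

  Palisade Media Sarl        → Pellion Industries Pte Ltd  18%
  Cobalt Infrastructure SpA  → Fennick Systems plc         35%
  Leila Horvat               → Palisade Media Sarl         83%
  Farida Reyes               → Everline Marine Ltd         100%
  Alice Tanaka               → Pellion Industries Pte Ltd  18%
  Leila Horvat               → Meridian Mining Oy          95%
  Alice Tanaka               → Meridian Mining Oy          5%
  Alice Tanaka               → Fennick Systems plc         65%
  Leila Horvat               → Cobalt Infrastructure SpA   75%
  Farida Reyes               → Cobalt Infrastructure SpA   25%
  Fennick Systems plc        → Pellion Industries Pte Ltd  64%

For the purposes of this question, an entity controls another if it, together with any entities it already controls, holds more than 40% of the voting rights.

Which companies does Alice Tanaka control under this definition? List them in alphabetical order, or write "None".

Fennick Systems plc, Pellion Industries Pte Ltd

Alice holds 65% of Fennick, so Alice controls Fennick.
Alice and Fennick together hold 18% + 64% = 82% of Pellion, so Alice controls Pellion.
No other company's threshold is met.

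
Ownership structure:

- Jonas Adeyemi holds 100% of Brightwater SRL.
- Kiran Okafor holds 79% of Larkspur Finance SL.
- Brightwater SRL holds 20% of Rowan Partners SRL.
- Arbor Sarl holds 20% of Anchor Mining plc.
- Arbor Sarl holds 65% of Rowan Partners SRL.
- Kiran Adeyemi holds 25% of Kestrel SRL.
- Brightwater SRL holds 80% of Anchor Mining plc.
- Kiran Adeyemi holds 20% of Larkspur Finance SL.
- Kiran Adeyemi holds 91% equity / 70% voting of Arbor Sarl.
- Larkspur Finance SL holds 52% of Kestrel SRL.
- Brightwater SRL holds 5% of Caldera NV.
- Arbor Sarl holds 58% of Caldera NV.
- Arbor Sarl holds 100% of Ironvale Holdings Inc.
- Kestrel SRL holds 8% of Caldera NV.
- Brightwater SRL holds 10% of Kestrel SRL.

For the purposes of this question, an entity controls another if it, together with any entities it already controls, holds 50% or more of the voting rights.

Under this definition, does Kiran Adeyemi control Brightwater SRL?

No

Kiran Adeyemi holds 70% of Arbor, so Kiran Adeyemi controls Arbor.
Arbor holds 65% of Rowan, so Kiran Adeyemi controls Rowan.
Arbor holds 58% of Caldera, so Kiran Adeyemi controls Caldera.
Arbor holds 100% of Ironvale, so Kiran Adeyemi controls Ironvale.
Neither Kiran Adeyemi nor any entity Kiran Adeyemi controls holds any voting interest in Brightwater.
So Kiran Adeyemi does not control Brightwater.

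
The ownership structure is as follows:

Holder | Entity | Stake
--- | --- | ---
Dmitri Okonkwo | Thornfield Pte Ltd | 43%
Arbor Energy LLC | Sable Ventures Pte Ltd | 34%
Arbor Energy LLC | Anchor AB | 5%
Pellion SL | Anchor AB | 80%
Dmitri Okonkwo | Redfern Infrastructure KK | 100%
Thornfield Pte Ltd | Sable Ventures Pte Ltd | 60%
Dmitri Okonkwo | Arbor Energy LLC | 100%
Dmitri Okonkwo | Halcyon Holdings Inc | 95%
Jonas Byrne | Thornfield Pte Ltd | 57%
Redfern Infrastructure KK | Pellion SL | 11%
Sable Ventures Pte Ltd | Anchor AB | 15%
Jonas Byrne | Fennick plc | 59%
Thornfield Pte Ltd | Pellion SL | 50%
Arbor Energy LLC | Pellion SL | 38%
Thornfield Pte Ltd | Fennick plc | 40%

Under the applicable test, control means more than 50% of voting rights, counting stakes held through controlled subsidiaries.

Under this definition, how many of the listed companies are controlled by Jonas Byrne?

Jonas holds 57% of Thornfield, so Jonas controls Thornfield.
Thornfield holds 60% of Sable, so Jonas controls Sable.
Thornfield and Jonas together hold 40% + 59% = 99% of Fennick, so Jonas controls Fennick.
No other company's threshold is met.
Jonas controls 3 companies.

3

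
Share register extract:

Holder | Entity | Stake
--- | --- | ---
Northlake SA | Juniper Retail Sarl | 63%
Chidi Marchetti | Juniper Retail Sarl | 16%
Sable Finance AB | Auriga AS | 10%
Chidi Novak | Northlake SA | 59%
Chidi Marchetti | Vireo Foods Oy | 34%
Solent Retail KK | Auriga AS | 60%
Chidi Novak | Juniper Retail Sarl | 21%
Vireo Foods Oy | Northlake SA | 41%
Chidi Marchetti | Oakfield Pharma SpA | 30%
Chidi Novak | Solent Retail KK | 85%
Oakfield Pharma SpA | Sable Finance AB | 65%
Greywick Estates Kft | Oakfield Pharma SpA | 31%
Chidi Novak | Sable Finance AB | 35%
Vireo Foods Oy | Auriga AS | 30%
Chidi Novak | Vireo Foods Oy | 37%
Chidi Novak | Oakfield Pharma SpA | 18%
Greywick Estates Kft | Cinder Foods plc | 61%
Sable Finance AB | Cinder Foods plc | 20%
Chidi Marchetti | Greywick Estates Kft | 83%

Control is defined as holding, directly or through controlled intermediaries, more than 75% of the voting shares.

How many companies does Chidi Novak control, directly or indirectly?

Chidi Novak holds 85% of Solent, so Chidi Novak controls Solent.
No other company's threshold is met.
Chidi Novak controls 1 company.

1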